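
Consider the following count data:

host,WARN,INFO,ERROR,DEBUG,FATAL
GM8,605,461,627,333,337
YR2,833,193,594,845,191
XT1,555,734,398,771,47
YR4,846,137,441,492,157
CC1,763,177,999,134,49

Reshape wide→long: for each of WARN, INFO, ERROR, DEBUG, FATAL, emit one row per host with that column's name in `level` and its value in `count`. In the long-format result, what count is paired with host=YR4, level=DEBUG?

Unpivoting turns each (host, wide-column) pair into one long row.
The wide cell at row YR4, column DEBUG holds 492, so the long row (YR4, DEBUG) has count=492.

492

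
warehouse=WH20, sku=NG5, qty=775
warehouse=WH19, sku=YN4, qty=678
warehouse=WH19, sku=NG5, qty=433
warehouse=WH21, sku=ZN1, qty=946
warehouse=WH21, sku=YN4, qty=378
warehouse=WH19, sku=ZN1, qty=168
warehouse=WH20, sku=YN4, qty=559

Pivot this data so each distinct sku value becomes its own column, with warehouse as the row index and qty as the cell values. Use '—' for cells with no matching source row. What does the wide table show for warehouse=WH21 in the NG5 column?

No long-format row has warehouse=WH21 and sku=NG5, so the cell is —.

—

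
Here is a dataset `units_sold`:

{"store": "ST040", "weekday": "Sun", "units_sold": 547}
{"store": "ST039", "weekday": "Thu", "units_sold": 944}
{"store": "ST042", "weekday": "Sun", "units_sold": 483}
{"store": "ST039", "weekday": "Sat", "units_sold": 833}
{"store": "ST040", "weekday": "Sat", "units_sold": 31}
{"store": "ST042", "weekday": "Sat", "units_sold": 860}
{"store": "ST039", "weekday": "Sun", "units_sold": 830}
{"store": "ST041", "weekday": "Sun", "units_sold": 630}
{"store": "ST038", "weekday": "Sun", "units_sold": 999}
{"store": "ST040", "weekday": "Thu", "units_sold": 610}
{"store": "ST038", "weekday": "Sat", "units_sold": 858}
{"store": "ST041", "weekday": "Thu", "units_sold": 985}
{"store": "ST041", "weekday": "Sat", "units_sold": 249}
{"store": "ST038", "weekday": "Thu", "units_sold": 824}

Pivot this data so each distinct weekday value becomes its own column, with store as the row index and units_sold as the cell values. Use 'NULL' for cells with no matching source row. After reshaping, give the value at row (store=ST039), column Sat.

The long row with store=ST039, weekday=Sat has units_sold=833.

833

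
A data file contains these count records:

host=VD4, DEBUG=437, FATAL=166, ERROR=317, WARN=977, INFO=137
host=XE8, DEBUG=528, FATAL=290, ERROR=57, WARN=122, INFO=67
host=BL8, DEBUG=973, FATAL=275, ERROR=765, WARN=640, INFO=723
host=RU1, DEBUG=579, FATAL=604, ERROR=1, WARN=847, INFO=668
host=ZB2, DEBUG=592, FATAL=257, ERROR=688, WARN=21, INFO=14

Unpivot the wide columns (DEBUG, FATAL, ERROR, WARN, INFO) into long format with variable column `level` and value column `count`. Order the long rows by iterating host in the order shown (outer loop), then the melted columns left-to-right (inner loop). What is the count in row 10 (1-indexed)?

67

25 rows total (5 × 5). Row 10: index ⌊(10-1)/5⌋ = 1 into host → XE8; (10-1) mod 5 = 4 into the melted columns → INFO.
So row 10 is (XE8, INFO, 67); count = 67.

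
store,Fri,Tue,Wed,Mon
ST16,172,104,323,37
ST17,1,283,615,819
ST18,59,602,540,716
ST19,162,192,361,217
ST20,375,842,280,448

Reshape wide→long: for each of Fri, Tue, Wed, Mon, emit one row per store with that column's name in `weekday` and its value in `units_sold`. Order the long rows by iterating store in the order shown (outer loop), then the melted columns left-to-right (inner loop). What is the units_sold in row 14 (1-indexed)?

192

20 rows total (5 × 4). Row 14: index ⌊(14-1)/4⌋ = 3 into store → ST19; (14-1) mod 4 = 1 into the melted columns → Tue.
So row 14 is (ST19, Tue, 192); units_sold = 192.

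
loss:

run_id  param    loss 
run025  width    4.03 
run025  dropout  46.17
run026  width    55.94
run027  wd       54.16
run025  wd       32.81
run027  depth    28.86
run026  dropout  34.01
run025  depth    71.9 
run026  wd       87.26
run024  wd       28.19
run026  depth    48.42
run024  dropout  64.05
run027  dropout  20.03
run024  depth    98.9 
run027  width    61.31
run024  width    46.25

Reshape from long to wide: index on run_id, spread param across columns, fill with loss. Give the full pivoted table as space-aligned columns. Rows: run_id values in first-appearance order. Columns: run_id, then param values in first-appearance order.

Columns: run_id plus the 4 distinct param values (width, dropout, wd, depth).
For example, row run025 column width takes loss=4.03 from the long row (run025, width).

run_id  width  dropout  wd     depth
run025  4.03   46.17    32.81  71.9 
run026  55.94  34.01    87.26  48.42
run027  61.31  20.03    54.16  28.86
run024  46.25  64.05    28.19  98.9 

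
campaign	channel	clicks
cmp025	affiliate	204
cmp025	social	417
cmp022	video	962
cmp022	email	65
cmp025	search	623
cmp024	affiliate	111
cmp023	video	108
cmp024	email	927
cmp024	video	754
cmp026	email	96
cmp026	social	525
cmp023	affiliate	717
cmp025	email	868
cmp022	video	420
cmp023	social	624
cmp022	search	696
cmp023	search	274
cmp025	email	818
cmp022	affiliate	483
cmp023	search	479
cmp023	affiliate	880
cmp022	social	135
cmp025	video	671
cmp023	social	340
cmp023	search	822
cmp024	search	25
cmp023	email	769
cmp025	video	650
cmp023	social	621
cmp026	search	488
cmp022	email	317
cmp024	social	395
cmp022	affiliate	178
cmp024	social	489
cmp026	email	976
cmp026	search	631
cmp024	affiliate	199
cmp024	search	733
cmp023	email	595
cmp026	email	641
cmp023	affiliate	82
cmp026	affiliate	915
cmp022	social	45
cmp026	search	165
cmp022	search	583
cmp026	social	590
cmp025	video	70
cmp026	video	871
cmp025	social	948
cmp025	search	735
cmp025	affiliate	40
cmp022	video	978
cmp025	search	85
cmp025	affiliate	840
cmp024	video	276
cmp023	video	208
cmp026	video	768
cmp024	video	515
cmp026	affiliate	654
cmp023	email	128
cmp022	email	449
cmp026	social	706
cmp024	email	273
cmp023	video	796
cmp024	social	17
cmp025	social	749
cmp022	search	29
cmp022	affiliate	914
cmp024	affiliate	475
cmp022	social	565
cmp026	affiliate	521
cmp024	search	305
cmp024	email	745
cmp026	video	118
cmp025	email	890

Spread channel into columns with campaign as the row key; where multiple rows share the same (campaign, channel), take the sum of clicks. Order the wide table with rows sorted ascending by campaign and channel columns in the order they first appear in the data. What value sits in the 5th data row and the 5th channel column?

With rows sorted ascending by campaign, row 5 is campaign=cmp026. channel columns in first-appearance order: affiliate, social, video, email, search; column 5 is search.
Long rows with campaign=cmp026, channel=search: 488 + 631 + 165 = 1284.

1284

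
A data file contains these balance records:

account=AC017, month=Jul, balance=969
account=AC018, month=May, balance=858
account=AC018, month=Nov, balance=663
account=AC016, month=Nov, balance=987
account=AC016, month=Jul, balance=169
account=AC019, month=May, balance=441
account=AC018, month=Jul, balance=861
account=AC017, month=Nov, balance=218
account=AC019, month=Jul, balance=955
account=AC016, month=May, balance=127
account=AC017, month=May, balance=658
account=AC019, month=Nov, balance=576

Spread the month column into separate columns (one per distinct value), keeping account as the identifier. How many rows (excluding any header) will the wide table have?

4 distinct account values → 4 rows.

4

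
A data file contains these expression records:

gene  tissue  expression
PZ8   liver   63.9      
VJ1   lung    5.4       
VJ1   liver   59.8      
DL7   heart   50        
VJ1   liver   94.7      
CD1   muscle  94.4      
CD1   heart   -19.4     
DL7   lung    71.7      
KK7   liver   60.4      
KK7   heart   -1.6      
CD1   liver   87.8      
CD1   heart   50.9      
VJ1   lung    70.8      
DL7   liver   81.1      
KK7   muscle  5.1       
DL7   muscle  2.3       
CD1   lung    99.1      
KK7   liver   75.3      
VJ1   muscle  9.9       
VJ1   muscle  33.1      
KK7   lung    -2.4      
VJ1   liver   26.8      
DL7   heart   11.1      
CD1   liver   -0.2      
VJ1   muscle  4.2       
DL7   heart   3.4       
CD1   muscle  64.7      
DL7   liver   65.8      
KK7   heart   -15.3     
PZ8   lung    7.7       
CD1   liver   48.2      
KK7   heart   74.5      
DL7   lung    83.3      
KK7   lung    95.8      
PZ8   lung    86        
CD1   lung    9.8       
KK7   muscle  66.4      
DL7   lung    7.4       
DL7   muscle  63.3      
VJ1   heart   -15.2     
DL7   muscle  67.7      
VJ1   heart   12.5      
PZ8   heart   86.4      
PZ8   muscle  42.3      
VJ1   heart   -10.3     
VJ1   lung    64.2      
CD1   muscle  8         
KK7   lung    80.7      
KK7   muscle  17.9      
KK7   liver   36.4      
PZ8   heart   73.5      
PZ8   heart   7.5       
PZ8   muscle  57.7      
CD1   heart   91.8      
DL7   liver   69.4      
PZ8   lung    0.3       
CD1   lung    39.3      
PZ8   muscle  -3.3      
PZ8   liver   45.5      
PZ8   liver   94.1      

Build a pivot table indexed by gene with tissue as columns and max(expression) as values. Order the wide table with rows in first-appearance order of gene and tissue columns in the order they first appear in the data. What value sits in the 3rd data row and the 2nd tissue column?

83.3

With rows in first-appearance order of gene, row 3 is gene=DL7. tissue columns in first-appearance order: liver, lung, heart, muscle; column 2 is lung.
Long rows with gene=DL7, tissue=lung: max(71.7, 83.3, 7.4) = 83.3.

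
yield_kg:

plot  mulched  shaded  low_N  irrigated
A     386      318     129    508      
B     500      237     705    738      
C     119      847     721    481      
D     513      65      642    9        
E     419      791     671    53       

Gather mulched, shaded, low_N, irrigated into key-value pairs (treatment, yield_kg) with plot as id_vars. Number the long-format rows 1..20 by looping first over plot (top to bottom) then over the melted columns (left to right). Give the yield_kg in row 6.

237

20 rows total (5 × 4). Row 6: index ⌊(6-1)/4⌋ = 1 into plot → B; (6-1) mod 4 = 1 into the melted columns → shaded.
So row 6 is (B, shaded, 237); yield_kg = 237.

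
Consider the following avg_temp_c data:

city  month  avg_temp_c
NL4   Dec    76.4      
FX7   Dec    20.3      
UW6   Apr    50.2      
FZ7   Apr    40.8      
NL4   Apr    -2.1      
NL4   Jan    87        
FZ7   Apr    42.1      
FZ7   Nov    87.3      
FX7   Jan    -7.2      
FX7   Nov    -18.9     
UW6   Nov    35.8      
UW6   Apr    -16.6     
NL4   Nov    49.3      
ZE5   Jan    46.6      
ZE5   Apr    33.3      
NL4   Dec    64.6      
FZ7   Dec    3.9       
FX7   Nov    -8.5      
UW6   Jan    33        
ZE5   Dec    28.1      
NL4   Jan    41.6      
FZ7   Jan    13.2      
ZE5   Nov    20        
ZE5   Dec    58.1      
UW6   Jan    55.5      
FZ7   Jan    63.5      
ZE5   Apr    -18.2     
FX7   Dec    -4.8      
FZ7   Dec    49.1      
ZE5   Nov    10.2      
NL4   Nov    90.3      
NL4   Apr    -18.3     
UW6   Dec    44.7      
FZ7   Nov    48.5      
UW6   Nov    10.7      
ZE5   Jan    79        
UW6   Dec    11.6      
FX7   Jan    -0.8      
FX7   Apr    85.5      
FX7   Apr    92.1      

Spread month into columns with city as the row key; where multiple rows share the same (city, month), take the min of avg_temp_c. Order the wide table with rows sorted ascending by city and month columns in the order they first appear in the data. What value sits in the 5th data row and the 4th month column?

10.2

With rows sorted ascending by city, row 5 is city=ZE5. month columns in first-appearance order: Dec, Apr, Jan, Nov; column 4 is Nov.
Long rows with city=ZE5, month=Nov: min(20, 10.2) = 10.2.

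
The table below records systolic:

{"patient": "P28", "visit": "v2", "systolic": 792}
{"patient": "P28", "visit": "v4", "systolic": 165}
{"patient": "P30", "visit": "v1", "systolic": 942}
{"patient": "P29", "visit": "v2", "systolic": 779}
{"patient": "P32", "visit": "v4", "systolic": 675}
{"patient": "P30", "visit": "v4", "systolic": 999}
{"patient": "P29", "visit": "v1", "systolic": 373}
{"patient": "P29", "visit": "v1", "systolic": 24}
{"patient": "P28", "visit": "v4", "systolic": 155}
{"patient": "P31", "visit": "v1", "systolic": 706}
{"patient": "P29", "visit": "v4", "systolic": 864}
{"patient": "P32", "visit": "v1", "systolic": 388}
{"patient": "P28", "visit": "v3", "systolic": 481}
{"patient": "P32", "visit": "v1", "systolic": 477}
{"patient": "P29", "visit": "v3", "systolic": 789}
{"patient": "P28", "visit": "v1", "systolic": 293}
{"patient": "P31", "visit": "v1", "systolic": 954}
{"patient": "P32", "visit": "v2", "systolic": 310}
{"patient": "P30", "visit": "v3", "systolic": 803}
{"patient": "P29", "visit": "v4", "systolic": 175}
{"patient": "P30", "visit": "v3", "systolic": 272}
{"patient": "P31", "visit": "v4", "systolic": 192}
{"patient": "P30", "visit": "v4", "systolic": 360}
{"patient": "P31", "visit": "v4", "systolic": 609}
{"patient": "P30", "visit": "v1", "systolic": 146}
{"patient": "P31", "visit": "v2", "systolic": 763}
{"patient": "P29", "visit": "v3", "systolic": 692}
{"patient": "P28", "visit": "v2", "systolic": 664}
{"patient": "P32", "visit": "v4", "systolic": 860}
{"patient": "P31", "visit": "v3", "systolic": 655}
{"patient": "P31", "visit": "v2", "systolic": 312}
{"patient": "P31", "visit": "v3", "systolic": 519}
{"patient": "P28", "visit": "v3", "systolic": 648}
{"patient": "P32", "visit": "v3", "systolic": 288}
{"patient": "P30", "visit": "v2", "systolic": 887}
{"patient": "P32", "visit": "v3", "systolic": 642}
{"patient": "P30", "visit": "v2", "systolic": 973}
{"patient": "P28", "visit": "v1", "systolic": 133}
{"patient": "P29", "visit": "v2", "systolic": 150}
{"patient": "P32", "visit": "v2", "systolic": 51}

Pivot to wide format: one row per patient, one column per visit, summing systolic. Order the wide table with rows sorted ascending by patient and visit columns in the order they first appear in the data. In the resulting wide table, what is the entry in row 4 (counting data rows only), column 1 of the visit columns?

1075

With rows sorted ascending by patient, row 4 is patient=P31. visit columns in first-appearance order: v2, v4, v1, v3; column 1 is v2.
Long rows with patient=P31, visit=v2: 763 + 312 = 1075.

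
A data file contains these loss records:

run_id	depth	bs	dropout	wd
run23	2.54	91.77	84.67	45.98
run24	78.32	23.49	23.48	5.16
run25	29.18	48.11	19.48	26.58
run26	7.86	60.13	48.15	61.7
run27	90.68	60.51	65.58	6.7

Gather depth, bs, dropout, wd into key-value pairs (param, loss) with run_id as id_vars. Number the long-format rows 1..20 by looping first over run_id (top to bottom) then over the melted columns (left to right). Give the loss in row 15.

48.15

20 rows total (5 × 4). Row 15: index ⌊(15-1)/4⌋ = 3 into run_id → run26; (15-1) mod 4 = 2 into the melted columns → dropout.
So row 15 is (run26, dropout, 48.15); loss = 48.15.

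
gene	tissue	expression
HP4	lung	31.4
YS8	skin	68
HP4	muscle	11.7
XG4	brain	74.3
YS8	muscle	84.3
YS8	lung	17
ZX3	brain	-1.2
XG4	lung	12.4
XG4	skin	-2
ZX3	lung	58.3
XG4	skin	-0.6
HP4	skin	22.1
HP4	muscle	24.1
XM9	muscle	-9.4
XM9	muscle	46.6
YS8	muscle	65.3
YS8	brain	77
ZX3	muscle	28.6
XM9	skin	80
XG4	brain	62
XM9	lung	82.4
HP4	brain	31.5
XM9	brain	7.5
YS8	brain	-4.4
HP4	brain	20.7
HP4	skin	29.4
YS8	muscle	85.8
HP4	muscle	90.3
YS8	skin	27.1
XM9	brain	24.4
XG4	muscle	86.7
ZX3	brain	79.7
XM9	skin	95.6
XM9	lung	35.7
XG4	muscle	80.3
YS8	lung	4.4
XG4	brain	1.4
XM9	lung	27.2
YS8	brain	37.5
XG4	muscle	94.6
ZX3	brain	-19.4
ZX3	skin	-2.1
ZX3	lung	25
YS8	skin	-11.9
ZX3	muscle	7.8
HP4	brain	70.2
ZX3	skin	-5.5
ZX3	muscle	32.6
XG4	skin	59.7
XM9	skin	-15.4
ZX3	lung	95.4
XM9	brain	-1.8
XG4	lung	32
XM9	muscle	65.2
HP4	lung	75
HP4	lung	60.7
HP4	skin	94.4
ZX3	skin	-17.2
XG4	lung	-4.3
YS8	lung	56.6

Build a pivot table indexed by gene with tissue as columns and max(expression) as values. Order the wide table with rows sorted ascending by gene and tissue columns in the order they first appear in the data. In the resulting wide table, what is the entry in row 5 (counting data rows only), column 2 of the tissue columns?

-2.1

With rows sorted ascending by gene, row 5 is gene=ZX3. tissue columns in first-appearance order: lung, skin, muscle, brain; column 2 is skin.
Long rows with gene=ZX3, tissue=skin: max(-2.1, -5.5, -17.2) = -2.1.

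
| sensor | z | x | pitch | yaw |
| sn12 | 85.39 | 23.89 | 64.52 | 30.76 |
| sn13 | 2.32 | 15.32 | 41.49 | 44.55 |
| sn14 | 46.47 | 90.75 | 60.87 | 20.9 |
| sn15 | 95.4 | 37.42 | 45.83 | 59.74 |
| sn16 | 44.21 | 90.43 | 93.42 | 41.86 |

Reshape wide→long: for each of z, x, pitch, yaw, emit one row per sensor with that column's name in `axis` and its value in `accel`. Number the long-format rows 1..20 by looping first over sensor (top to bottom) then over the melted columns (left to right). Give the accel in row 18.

20 rows total (5 × 4). Row 18: index ⌊(18-1)/4⌋ = 4 into sensor → sn16; (18-1) mod 4 = 1 into the melted columns → x.
So row 18 is (sn16, x, 90.43); accel = 90.43.

90.43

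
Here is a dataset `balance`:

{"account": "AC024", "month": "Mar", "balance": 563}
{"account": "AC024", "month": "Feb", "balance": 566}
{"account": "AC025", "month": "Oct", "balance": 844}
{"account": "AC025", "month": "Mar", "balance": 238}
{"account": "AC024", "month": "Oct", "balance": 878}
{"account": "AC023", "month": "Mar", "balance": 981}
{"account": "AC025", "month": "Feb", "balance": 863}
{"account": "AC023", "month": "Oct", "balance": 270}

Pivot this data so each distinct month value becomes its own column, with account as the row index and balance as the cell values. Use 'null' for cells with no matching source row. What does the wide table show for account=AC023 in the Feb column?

null

No long-format row has account=AC023 and month=Feb, so the cell is null.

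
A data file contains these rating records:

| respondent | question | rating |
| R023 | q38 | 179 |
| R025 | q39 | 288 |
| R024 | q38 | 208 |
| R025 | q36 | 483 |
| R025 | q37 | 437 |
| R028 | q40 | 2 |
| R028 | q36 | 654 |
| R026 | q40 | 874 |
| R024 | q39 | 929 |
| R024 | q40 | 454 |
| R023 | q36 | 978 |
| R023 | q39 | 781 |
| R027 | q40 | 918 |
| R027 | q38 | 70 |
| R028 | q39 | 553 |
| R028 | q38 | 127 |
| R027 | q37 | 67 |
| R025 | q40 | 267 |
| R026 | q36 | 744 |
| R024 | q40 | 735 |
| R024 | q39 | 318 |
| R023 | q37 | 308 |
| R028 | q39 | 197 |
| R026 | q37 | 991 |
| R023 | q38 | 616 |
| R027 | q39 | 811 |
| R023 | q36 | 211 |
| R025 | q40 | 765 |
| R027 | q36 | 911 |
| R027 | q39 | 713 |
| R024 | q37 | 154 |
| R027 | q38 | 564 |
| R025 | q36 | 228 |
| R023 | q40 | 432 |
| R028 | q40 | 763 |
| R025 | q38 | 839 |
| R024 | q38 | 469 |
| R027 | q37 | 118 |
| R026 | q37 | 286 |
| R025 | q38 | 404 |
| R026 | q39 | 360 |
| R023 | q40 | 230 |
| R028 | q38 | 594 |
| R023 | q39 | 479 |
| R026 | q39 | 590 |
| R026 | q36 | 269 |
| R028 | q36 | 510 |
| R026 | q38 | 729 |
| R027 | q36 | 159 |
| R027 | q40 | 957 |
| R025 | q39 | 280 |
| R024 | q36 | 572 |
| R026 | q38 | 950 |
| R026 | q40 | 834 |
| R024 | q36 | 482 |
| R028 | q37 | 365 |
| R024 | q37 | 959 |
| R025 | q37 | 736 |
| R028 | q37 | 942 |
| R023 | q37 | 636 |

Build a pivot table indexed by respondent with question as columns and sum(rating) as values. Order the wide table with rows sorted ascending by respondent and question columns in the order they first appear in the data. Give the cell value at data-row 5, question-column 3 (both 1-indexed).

1070

With rows sorted ascending by respondent, row 5 is respondent=R027. question columns in first-appearance order: q38, q39, q36, q37, q40; column 3 is q36.
Long rows with respondent=R027, question=q36: 911 + 159 = 1070.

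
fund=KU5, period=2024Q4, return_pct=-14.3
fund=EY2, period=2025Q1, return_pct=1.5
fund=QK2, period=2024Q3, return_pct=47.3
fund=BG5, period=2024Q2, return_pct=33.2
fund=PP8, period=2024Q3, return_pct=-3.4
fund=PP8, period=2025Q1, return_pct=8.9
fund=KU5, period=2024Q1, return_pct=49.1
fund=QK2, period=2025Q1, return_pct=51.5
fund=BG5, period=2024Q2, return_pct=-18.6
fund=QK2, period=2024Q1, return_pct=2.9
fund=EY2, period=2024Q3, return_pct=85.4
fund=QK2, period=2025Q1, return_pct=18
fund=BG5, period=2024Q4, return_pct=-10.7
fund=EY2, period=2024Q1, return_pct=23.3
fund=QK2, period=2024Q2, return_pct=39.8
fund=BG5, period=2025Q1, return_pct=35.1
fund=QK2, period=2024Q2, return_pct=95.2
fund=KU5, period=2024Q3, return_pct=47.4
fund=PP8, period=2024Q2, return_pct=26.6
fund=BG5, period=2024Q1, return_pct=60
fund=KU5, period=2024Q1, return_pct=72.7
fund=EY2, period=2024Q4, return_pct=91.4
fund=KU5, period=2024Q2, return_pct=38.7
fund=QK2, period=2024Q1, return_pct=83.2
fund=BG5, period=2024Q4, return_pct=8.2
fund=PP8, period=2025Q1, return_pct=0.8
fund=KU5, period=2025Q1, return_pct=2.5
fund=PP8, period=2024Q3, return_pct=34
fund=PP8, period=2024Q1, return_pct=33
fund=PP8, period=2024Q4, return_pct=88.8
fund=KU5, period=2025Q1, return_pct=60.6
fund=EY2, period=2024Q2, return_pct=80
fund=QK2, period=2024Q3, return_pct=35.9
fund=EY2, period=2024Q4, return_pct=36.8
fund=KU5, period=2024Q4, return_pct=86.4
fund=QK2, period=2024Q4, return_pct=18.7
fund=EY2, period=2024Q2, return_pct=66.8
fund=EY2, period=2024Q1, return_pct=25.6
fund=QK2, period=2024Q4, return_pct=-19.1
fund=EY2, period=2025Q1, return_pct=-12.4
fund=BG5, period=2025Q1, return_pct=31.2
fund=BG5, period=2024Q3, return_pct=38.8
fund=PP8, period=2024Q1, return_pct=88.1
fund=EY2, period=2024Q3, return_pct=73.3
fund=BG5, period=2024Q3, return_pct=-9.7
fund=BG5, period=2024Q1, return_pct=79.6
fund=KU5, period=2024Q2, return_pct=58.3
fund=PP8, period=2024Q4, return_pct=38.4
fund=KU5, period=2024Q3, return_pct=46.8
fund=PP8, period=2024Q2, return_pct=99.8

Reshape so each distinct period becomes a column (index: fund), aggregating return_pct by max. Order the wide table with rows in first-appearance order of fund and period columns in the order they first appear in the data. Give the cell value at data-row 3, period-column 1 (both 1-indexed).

With rows in first-appearance order of fund, row 3 is fund=QK2. period columns in first-appearance order: 2024Q4, 2025Q1, 2024Q3, 2024Q2, 2024Q1; column 1 is 2024Q4.
Long rows with fund=QK2, period=2024Q4: max(18.7, -19.1) = 18.7.

18.7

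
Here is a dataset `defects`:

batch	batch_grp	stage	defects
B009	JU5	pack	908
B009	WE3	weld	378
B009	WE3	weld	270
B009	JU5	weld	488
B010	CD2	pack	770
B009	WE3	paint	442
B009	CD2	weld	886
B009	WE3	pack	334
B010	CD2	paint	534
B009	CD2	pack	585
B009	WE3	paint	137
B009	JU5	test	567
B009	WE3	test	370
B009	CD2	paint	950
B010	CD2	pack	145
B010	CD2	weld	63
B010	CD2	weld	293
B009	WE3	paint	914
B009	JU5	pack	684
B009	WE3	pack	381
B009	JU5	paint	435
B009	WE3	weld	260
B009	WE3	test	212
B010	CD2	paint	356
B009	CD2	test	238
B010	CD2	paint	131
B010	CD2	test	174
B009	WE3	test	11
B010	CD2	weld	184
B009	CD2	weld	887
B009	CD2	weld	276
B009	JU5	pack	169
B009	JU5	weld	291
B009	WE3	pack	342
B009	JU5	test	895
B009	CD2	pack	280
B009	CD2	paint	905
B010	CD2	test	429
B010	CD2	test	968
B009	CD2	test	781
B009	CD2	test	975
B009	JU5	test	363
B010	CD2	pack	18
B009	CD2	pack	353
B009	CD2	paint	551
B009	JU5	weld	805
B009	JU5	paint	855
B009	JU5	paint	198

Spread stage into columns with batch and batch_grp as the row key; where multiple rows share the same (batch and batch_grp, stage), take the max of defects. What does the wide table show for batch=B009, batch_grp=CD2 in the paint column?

950

Rows with batch=B009, batch_grp=CD2 and stage=paint: defects values are 950, 905, 551.
max(950, 905, 551) = 950.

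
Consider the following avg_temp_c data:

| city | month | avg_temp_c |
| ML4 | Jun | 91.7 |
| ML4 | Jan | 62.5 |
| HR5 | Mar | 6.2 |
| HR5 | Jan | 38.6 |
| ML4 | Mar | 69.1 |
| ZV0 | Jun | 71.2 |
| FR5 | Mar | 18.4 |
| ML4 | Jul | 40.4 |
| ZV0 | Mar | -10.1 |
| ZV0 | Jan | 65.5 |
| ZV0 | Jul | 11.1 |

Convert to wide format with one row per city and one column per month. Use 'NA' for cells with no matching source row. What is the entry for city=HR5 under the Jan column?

The long row with city=HR5, month=Jan has avg_temp_c=38.6.

38.6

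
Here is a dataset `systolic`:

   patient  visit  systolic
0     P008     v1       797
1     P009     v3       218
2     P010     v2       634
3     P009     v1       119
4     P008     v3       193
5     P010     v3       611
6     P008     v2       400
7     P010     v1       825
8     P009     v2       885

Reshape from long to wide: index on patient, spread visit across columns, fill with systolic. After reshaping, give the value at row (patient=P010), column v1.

Wide layout: rows indexed by patient, columns are the 3 distinct visit values (v1, v3, v2).
Cell (patient=P010, visit=v1) draws from the long row where patient=P010 and visit=v1, which has systolic=825.

825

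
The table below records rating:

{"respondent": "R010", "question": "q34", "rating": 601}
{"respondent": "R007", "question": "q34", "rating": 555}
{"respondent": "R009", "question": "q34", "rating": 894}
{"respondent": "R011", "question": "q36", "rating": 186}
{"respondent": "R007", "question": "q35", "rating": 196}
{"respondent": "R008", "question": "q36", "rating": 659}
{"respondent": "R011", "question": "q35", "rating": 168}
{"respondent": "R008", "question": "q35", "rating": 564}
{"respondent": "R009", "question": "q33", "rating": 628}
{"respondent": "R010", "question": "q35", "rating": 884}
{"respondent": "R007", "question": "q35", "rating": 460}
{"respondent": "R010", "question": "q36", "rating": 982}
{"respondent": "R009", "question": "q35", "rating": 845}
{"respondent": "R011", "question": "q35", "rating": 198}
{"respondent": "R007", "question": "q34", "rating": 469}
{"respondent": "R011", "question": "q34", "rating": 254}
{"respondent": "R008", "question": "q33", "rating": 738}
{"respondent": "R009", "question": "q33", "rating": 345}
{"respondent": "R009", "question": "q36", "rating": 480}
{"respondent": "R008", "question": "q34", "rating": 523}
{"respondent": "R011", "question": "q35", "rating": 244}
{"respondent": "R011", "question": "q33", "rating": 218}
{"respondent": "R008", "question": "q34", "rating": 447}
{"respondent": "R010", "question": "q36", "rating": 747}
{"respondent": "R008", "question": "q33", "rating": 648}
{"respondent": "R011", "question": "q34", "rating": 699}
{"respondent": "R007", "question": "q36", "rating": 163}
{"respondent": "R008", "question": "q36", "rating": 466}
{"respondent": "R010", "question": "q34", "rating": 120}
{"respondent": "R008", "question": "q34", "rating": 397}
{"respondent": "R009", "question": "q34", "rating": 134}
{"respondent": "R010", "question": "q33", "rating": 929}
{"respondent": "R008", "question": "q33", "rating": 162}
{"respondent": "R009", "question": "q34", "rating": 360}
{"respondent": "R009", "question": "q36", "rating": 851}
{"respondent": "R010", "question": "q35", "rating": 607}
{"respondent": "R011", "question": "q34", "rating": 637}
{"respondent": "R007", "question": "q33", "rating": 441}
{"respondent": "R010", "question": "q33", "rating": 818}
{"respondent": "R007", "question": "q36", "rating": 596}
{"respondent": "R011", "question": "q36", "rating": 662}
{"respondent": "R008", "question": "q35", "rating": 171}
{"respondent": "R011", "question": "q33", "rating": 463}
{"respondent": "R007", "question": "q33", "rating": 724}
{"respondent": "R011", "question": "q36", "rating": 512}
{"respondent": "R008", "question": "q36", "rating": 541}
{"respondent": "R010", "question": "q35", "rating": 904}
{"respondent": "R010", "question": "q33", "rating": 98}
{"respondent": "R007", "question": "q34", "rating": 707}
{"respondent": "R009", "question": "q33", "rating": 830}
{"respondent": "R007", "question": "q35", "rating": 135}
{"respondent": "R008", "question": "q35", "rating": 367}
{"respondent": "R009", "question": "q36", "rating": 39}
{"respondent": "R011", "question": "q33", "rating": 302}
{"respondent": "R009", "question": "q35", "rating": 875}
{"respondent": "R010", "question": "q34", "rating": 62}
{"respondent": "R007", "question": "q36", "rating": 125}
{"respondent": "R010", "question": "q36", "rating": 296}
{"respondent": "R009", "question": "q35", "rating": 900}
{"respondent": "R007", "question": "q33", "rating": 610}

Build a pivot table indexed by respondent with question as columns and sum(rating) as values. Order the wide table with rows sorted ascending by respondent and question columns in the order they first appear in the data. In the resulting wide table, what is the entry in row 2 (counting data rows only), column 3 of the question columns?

1102

With rows sorted ascending by respondent, row 2 is respondent=R008. question columns in first-appearance order: q34, q36, q35, q33; column 3 is q35.
Long rows with respondent=R008, question=q35: 564 + 171 + 367 = 1102.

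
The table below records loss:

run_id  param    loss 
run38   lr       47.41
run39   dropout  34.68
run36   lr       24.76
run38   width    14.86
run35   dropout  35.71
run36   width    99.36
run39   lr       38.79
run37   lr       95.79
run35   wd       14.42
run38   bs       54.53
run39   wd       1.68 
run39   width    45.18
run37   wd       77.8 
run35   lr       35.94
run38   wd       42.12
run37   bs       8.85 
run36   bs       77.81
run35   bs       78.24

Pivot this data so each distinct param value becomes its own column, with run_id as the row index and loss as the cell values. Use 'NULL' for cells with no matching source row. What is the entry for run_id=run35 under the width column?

No long-format row has run_id=run35 and param=width, so the cell is NULL.

NULL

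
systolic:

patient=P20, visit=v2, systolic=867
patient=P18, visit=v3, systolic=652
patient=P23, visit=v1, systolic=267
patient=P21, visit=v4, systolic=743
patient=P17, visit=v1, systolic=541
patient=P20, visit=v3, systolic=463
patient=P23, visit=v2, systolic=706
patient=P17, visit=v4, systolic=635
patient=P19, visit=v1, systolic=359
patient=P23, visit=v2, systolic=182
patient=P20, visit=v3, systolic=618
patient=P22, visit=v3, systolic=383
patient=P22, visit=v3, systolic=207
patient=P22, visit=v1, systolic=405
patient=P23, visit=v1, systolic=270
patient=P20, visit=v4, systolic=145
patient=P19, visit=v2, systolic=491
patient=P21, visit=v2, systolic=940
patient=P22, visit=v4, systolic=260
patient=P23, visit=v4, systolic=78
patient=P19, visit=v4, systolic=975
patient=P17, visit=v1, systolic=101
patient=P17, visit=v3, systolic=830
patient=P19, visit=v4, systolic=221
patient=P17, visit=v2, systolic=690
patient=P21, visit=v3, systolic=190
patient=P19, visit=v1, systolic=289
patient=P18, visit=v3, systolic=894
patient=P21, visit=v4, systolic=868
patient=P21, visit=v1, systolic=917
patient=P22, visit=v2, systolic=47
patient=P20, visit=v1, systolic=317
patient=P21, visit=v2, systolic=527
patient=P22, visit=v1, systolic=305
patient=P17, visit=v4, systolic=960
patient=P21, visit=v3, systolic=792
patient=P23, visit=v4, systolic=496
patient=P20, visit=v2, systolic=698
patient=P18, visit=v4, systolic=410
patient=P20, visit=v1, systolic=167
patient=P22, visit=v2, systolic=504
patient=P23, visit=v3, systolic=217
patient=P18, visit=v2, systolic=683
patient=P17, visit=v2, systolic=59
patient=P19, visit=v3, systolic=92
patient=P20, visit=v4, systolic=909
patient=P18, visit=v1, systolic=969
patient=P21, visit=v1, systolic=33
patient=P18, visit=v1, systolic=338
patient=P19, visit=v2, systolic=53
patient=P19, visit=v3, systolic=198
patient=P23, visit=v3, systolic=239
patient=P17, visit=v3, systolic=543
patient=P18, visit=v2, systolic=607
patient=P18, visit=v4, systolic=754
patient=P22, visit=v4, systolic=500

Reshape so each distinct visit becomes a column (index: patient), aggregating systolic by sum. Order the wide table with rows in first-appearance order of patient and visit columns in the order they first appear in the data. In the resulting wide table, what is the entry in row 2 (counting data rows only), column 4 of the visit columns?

With rows in first-appearance order of patient, row 2 is patient=P18. visit columns in first-appearance order: v2, v3, v1, v4; column 4 is v4.
Long rows with patient=P18, visit=v4: 410 + 754 = 1164.

1164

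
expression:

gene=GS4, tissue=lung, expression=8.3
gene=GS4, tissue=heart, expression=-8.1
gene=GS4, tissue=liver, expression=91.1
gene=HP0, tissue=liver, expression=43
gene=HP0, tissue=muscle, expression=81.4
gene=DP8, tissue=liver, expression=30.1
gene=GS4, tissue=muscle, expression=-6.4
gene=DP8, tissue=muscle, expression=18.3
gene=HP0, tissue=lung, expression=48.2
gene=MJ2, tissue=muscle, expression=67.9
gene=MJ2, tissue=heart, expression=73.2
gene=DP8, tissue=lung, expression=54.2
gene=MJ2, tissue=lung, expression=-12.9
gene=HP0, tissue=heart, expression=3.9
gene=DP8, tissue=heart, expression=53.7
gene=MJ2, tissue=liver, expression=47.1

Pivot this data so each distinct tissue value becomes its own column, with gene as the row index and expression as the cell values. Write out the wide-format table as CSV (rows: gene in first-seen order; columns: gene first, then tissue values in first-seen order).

Columns: gene plus the 4 distinct tissue values (lung, heart, liver, muscle).
For example, row GS4 column lung takes expression=8.3 from the long row (GS4, lung).

gene,lung,heart,liver,muscle
GS4,8.3,-8.1,91.1,-6.4
HP0,48.2,3.9,43,81.4
DP8,54.2,53.7,30.1,18.3
MJ2,-12.9,73.2,47.1,67.9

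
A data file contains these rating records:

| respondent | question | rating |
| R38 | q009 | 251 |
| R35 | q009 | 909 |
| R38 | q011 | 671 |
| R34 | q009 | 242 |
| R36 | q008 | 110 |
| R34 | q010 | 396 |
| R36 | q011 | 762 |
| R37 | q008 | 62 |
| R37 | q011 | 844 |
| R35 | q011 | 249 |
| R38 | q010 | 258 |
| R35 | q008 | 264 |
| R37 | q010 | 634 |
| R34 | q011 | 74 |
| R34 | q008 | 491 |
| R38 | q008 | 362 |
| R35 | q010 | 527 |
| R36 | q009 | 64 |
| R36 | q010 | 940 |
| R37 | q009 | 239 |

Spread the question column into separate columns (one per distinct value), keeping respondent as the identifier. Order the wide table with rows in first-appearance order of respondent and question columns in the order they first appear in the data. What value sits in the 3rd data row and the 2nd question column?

With rows in first-appearance order of respondent, row 3 is respondent=R34. question columns in first-appearance order: q009, q011, q008, q010; column 2 is q011.
Long rows with respondent=R34, question=q011: rating = 74.

74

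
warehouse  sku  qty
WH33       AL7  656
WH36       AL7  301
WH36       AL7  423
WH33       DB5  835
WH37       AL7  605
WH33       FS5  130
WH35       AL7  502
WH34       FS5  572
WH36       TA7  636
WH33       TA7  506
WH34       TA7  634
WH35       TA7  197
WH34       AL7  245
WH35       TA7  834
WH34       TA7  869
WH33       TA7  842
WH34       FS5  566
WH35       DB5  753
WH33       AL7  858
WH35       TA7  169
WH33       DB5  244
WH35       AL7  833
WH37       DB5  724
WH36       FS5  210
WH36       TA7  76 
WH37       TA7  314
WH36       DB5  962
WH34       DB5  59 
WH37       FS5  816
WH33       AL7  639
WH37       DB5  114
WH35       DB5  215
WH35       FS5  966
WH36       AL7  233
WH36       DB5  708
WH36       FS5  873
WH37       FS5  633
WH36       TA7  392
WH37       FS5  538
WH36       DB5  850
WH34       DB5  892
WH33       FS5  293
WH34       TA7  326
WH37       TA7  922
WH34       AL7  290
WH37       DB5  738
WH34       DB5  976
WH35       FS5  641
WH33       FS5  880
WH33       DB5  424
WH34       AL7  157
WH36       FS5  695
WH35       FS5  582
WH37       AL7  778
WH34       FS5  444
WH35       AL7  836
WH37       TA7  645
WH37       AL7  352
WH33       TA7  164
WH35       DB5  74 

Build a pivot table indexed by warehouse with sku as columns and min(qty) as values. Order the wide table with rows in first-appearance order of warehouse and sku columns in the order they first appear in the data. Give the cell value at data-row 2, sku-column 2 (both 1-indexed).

With rows in first-appearance order of warehouse, row 2 is warehouse=WH36. sku columns in first-appearance order: AL7, DB5, FS5, TA7; column 2 is DB5.
Long rows with warehouse=WH36, sku=DB5: min(962, 708, 850) = 708.

708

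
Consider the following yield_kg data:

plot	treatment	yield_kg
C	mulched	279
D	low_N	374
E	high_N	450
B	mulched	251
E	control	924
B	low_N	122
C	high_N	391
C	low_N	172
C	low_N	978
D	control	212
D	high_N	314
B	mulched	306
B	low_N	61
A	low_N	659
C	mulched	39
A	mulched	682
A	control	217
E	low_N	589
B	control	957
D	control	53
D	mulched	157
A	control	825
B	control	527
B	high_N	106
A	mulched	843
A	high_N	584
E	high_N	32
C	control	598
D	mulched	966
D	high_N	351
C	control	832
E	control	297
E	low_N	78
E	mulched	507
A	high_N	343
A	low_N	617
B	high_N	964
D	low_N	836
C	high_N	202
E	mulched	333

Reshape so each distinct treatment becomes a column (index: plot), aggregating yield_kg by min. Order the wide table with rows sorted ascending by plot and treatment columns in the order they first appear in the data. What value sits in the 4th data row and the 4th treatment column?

With rows sorted ascending by plot, row 4 is plot=D. treatment columns in first-appearance order: mulched, low_N, high_N, control; column 4 is control.
Long rows with plot=D, treatment=control: min(212, 53) = 53.

53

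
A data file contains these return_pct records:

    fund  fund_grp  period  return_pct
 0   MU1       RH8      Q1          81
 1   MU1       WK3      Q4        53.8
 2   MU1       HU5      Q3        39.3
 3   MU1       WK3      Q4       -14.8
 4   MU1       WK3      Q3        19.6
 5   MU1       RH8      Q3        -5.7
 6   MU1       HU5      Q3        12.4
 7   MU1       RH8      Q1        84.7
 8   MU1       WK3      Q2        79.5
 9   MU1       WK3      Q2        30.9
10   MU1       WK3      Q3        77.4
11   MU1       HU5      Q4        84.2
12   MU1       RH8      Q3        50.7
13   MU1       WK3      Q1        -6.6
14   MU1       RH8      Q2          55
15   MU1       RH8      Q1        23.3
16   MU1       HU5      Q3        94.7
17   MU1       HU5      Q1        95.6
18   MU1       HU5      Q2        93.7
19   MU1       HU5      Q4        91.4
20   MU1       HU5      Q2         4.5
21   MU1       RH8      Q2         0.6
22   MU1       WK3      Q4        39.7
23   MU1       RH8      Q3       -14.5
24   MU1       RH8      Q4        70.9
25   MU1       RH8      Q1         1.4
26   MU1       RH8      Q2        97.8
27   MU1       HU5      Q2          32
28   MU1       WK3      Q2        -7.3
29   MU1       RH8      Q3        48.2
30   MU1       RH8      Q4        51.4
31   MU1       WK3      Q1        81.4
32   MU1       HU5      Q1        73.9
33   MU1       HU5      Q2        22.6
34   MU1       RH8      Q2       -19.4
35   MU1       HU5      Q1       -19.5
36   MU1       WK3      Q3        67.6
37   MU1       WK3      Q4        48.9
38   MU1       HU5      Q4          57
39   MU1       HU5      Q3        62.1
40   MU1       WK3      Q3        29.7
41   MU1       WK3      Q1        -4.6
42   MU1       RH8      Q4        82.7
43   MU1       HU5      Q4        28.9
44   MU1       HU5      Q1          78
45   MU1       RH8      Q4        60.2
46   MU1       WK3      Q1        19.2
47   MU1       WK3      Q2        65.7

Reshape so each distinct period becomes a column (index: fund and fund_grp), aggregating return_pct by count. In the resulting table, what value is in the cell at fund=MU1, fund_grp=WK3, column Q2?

4

Rows with fund=MU1, fund_grp=WK3 and period=Q2: return_pct values are 79.5, 30.9, -7.3, 65.7.
4 rows match — count = 4.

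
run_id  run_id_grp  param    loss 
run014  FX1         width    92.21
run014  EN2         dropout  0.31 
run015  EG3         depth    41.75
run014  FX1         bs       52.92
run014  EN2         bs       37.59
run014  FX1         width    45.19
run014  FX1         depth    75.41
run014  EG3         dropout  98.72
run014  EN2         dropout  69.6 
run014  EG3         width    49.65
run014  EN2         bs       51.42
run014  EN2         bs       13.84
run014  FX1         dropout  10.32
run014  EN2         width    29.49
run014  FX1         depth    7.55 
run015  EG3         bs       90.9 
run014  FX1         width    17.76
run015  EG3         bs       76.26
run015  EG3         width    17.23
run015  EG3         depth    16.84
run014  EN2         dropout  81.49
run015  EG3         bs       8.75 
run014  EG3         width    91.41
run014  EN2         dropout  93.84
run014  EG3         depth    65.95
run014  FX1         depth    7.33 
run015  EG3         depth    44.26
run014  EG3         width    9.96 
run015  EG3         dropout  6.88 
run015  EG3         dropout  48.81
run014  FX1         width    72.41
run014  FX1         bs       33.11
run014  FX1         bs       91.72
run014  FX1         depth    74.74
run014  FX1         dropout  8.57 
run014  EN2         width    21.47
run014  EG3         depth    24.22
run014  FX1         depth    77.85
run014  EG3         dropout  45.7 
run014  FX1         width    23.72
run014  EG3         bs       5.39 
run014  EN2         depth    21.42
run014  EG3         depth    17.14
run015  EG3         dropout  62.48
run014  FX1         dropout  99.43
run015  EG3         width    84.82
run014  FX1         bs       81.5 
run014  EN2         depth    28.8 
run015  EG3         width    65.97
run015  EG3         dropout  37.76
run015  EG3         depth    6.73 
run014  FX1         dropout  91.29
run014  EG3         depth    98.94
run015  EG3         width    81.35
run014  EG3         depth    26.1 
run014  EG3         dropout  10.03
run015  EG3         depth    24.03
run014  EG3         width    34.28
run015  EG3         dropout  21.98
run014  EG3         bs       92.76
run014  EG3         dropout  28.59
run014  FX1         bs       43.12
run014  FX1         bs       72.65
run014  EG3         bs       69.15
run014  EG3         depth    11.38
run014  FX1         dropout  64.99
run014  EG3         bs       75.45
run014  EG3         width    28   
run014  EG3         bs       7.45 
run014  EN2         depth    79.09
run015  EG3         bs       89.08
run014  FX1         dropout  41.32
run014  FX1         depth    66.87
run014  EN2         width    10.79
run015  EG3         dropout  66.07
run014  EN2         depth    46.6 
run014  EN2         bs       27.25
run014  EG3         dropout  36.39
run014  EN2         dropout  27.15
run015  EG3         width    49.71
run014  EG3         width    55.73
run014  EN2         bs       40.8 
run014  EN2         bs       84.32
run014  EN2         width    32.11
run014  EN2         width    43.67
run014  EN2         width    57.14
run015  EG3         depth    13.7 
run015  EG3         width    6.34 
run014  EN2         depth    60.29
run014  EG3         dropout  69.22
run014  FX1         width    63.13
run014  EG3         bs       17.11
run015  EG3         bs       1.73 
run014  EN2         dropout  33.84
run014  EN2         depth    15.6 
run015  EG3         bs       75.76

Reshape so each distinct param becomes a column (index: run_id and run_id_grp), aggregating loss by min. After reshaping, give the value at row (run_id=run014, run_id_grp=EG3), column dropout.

Rows with run_id=run014, run_id_grp=EG3 and param=dropout: loss values are 98.72, 45.7, 10.03, 28.59, 36.39, 69.22.
min(98.72, 45.7, 10.03, 28.59, 36.39, 69.22) = 10.03.

10.03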